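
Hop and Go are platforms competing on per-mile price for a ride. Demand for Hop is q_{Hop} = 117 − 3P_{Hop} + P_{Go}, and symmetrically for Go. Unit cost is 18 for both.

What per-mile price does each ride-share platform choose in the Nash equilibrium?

Hop's profit: π = (P_{Hop} − 18)(117 − 3P_{Hop} + P_{Go}).
∂π/∂P_{Hop} = 171 − 6P_{Hop} + P_{Go} = 0 ⇒ P_{Hop} = 28.5 + (1/6)P_{Go}.
Setting P_{Hop} = P_{Go} in the reaction function: P_{Hop} = 28.5 + (1/6)P_{Hop}, so P_{Hop} = 28.5 / (5/6) = 34.2.

34.2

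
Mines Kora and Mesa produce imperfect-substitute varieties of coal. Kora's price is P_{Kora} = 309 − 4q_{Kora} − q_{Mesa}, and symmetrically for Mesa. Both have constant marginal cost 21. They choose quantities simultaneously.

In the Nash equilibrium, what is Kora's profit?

Mine Kora's profit: π = q_{Kora}(309 − 4q_{Kora} − q_{Mesa}) − 21q_{Kora}.
∂π/∂q_{Kora} = 288 − 8q_{Kora} − q_{Mesa} = 0 ⇒ q_{Kora} = 36 − 0.125q_{Mesa}.
By symmetry q_{Mesa} = q_{Kora}; substituting into the reaction function, 1.125q_{Kora} = 36 and q_{Kora} = 32.
P_{Kora} = 309 − 4·32 − 32 = 149.
Profit = (149 − 21)·32 = 4096.

4096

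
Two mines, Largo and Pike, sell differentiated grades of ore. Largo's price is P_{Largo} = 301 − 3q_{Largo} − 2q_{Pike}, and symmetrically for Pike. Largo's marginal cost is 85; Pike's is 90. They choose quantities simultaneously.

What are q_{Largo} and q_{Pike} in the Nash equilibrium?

Mine Largo's profit: π = q_{Largo}(301 − 3q_{Largo} − 2q_{Pike}) − 85q_{Largo}.
∂π/∂q_{Largo} = 216 − 6q_{Largo} − 2q_{Pike} = 0 ⇒ q_{Largo} = 36 − (1/3)q_{Pike}.
Similarly q_{Pike} = 211/6 − (1/3)q_{Largo}.
Plugging q_{Pike} into Largo's best response: q_{Largo} = 36 − (1/3)(211/6 − (1/3)q_{Largo}) ⇒ (8/9)q_{Largo} = 437/18, so q_{Largo} = 27.3125.
Then q_{Pike} = 211/6 − (1/3)·27.3125 = 26.0625.

27.3125, 26.0625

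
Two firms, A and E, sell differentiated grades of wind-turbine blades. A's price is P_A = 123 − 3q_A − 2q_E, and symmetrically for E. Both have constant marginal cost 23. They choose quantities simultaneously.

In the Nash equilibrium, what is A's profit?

468.75

Firm A's profit: π = q_A(123 − 3q_A − 2q_E) − 23q_A.
∂π/∂q_A = 100 − 6q_A − 2q_E = 0 ⇒ q_A = 50/3 − (1/3)q_E.
Setting q_A = q_E in the reaction function: q_A = 50/3 − (1/3)q_A, so q_A = (50/3) / (4/3) = 12.5.
P_A = 123 − 3·12.5 − 2·12.5 = 60.5.
Profit = (60.5 − 23)·12.5 = 468.75.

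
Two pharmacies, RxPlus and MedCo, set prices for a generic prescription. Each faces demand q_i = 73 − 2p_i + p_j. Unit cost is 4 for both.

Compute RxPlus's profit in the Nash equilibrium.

RxPlus's profit: π = (p_{RxPlus} − 4)(73 − 2p_{RxPlus} + p_{MedCo}).
∂π/∂p_{RxPlus} = 81 − 4p_{RxPlus} + p_{MedCo} = 0 ⇒ p_{RxPlus} = 20.25 + 0.25p_{MedCo}.
Setting p_{RxPlus} = p_{MedCo} in the reaction function: p_{RxPlus} = 20.25 + 0.25p_{RxPlus}, so p_{RxPlus} = 20.25 / 0.75 = 27.
q_{RxPlus} = 73 − 2·27 + 27 = 46.
Profit = (27 − 4)·46 = 1058.

1058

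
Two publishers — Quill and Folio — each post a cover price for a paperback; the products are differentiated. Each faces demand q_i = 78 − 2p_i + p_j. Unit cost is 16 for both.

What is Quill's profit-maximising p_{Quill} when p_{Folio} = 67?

Quill's profit: π = (p_{Quill} − 16)(78 − 2p_{Quill} + p_{Folio}).
∂π/∂p_{Quill} = 110 − 4p_{Quill} + p_{Folio} = 0 ⇒ p_{Quill} = 27.5 + 0.25p_{Folio}.
At p_{Folio} = 67: p_{Quill} = 27.5 + 0.25·67 = 44.25.

44.25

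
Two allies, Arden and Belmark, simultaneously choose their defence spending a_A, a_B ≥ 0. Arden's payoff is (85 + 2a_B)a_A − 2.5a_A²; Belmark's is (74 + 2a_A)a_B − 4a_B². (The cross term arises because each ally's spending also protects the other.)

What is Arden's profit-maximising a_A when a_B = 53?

38.2

Expanding Arden's payoff: 85a_A + 2a_Ba_A − 2.5a_A².
∂π/∂a_A = 85 + 2a_B − 5a_A = 0, so a_A = 17 + 0.4a_B.
At a_B = 53: a_A = 17 + 0.4·53 = 38.2.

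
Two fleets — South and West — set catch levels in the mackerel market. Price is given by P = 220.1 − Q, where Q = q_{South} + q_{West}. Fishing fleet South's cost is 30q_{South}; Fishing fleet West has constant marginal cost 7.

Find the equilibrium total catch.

134.4

Fishing fleet South's profit: π = q_{South}(220.1 − (q_{South} + q_{West})) − 30q_{South}.
∂π/∂q_{South} = 190.1 − 2q_{South} − q_{West} = 0, so q_{South} = 95.05 − 0.5q_{West}.
By the same steps for West: q_{West} = 106.55 − 0.5q_{South}.
Solving the two reaction functions simultaneously: (1 − (−0.5)(−0.5))q_{South} = 95.05 − 0.5·106.55, so 0.75q_{South} = 41.775 and q_{South} = 55.7.
Then q_{West} = 106.55 − 0.5·55.7 = 78.7.
Total catch: 55.7 + 78.7 = 134.4.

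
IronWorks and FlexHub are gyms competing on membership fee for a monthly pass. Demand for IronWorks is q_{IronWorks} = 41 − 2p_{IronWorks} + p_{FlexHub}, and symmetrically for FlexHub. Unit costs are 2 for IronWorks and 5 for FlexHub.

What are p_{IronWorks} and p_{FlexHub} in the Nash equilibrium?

15.4, 16.6

IronWorks's profit: π = (p_{IronWorks} − 2)(41 − 2p_{IronWorks} + p_{FlexHub}).
∂π/∂p_{IronWorks} = 45 − 4p_{IronWorks} + p_{FlexHub} = 0 ⇒ p_{IronWorks} = 11.25 + 0.25p_{FlexHub}.
Similarly p_{FlexHub} = 12.75 + 0.25p_{IronWorks}.
Solving the two reaction functions simultaneously: (1 − (0.25)(0.25))p_{IronWorks} = 11.25 + 0.25·12.75, so 0.9375p_{IronWorks} = 14.4375 and p_{IronWorks} = 15.4.
Then p_{FlexHub} = 12.75 + 0.25·15.4 = 16.6.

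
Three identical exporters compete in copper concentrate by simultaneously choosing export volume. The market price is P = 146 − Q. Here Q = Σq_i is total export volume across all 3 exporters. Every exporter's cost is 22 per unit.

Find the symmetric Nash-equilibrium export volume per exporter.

A representative exporter's profit is π_i = q_i(146 − Q) − 22q_i, with Q = q_i + Σ_{j≠i} q_j.
First-order condition: 124 − 2q_i − Σ_{j≠i} q_j = 0.
Imposing symmetry (q_j = q for all j) turns Σ_{j≠i} q_j into 2q, so 124 = 4q and q = 31.

31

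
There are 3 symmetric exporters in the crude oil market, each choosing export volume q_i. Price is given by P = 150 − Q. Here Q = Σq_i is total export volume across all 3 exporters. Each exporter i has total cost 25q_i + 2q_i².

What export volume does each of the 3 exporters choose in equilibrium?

A representative exporter's profit is π_i = q_i(150 − Q) − 25q_i − 2q_i², with Q = q_i + Σ_{j≠i} q_j.
First-order condition: 125 − 6q_i − Σ_{j≠i} q_j = 0.
Imposing symmetry (q_j = q for all j) turns Σ_{j≠i} q_j into 2q, so 125 = 8q and q = 15.625.

15.625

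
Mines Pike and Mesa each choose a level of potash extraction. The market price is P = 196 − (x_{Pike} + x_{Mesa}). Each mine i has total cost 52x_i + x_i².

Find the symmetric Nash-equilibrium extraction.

Mine Pike's profit: π = x_{Pike}(196 − (x_{Pike} + x_{Mesa})) − 52x_{Pike} − x_{Pike}².
∂π/∂x_{Pike} = 144 − 4x_{Pike} − x_{Mesa} = 0, so x_{Pike} = 36 − 0.25x_{Mesa}.
The game is symmetric, so in equilibrium x_{Mesa} = x_{Pike}: the reaction function gives 1.25x_{Pike} = 36, hence x_{Pike} = 28.8.

28.8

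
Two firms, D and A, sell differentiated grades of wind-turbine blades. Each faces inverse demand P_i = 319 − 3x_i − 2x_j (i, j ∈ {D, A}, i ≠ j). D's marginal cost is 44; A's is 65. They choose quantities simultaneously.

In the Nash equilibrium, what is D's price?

151.0625

Firm D's profit: π = x_D(319 − 3x_D − 2x_A) − 44x_D.
∂π/∂x_D = 275 − 6x_D − 2x_A = 0 ⇒ x_D = 275/6 − (1/3)x_A.
Similarly x_A = 127/3 − (1/3)x_D.
Substituting the second reaction function into the first: x_D = 275/6 − (1/3)(127/3 − (1/3)x_D), which gives (8/9)x_D = 571/18 ⇒ x_D = 35.6875.
Then x_A = 127/3 − (1/3)·35.6875 = 30.4375.
P_D = 319 − 3·35.6875 − 2·30.4375 = 151.0625.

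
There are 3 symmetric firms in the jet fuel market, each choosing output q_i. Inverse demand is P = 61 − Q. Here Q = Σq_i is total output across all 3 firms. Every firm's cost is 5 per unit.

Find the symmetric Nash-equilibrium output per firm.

A representative firm's profit is π_i = q_i(61 − Q) − 5q_i, with Q = q_i + Σ_{j≠i} q_j.
First-order condition: 56 − 2q_i − Σ_{j≠i} q_j = 0.
In a symmetric equilibrium every firm chooses the same q, so Σ_{j≠i} q_j = 2q. The condition becomes 56 − 4q = 0, giving q = 56/4 = 14.

14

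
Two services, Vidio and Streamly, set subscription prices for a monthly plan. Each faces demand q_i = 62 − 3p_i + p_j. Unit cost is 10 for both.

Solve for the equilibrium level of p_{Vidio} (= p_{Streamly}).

18.4

Vidio's profit: π = (p_{Vidio} − 10)(62 − 3p_{Vidio} + p_{Streamly}).
∂π/∂p_{Vidio} = 92 − 6p_{Vidio} + p_{Streamly} = 0 ⇒ p_{Vidio} = 46/3 + (1/6)p_{Streamly}.
Setting p_{Vidio} = p_{Streamly} in the reaction function: p_{Vidio} = 46/3 + (1/6)p_{Vidio}, so p_{Vidio} = (46/3) / (5/6) = 18.4.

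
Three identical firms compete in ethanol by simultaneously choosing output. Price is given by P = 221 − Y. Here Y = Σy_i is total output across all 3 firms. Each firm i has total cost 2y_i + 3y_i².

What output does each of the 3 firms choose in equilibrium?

A representative firm's profit is π_i = y_i(221 − Y) − 2y_i − 3y_i², with Y = y_i + Σ_{j≠i} y_j.
First-order condition: 219 − 8y_i − Σ_{j≠i} y_j = 0.
Imposing symmetry (y_j = y for all j) turns Σ_{j≠i} y_j into 2y, so 219 = 10y and y = 21.9.

21.9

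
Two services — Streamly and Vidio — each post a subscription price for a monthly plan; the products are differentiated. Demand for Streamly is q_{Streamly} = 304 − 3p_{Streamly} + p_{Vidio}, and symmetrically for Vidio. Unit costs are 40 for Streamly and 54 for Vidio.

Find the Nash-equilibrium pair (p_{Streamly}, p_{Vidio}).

86, 92

Streamly's profit: π = (p_{Streamly} − 40)(304 − 3p_{Streamly} + p_{Vidio}).
∂π/∂p_{Streamly} = 424 − 6p_{Streamly} + p_{Vidio} = 0 ⇒ p_{Streamly} = 212/3 + (1/6)p_{Vidio}.
Similarly p_{Vidio} = 233/3 + (1/6)p_{Streamly}.
Substituting the second reaction function into the first: p_{Streamly} = 212/3 + (1/6)(233/3 + (1/6)p_{Streamly}), which gives (35/36)p_{Streamly} = 1505/18 ⇒ p_{Streamly} = 86.
Then p_{Vidio} = 233/3 + (1/6)·86 = 92.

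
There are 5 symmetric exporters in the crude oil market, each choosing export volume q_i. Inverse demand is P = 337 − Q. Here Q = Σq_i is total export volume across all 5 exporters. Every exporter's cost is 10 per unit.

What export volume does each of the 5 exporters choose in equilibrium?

54.5

A representative exporter's profit is π_i = q_i(337 − Q) − 10q_i, with Q = q_i + Σ_{j≠i} q_j.
First-order condition: 327 − 2q_i − Σ_{j≠i} q_j = 0.
In a symmetric equilibrium every exporter chooses the same q, so Σ_{j≠i} q_j = 4q. The condition becomes 327 − 6q = 0, giving q = 327/6 = 54.5.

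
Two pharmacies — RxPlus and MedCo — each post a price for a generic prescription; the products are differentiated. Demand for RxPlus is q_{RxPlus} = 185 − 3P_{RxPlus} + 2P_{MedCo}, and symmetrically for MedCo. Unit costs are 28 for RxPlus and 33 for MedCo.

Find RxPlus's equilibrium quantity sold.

120.5625

RxPlus's profit: π = (P_{RxPlus} − 28)(185 − 3P_{RxPlus} + 2P_{MedCo}).
∂π/∂P_{RxPlus} = 269 − 6P_{RxPlus} + 2P_{MedCo} = 0 ⇒ P_{RxPlus} = 269/6 + (1/3)P_{MedCo}.
Similarly P_{MedCo} = 142/3 + (1/3)P_{RxPlus}.
Substituting the second reaction function into the first: P_{RxPlus} = 269/6 + (1/3)(142/3 + (1/3)P_{RxPlus}), which gives (8/9)P_{RxPlus} = 1091/18 ⇒ P_{RxPlus} = 68.1875.
Then P_{MedCo} = 142/3 + (1/3)·68.1875 = 70.0625.
q_{RxPlus} = 185 − 3·68.1875 + 2·70.0625 = 120.5625.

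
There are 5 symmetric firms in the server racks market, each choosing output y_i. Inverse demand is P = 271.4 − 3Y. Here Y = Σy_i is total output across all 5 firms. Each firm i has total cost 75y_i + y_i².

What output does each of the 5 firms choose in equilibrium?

A representative firm's profit is π_i = y_i(271.4 − 3Y) − 75y_i − y_i², with Y = y_i + Σ_{j≠i} y_j.
First-order condition: 196.4 − 8y_i − 3Σ_{j≠i} y_j = 0.
In a symmetric equilibrium every firm chooses the same y, so Σ_{j≠i} y_j = 4y. The condition becomes 196.4 − 20y = 0, giving y = 196.4/20 = 9.82.

9.82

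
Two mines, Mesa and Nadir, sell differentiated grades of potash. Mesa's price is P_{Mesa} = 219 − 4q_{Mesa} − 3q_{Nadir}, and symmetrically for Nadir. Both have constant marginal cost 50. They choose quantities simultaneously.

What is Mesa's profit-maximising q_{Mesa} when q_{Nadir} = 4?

Mine Mesa's profit: π = q_{Mesa}(219 − 4q_{Mesa} − 3q_{Nadir}) − 50q_{Mesa}.
∂π/∂q_{Mesa} = 169 − 8q_{Mesa} − 3q_{Nadir} = 0 ⇒ q_{Mesa} = 21.125 − 0.375q_{Nadir}.
At q_{Nadir} = 4: q_{Mesa} = 21.125 − 0.375·4 = 19.625.

19.625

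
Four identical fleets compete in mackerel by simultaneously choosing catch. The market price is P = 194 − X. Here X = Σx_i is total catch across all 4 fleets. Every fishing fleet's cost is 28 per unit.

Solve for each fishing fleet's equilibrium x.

A representative fishing fleet's profit is π_i = x_i(194 − X) − 28x_i, with X = x_i + Σ_{j≠i} x_j.
First-order condition: 166 − 2x_i − Σ_{j≠i} x_j = 0.
Imposing symmetry (x_j = x for all j) turns Σ_{j≠i} x_j into 3x, so 166 = 5x and x = 33.2.

33.2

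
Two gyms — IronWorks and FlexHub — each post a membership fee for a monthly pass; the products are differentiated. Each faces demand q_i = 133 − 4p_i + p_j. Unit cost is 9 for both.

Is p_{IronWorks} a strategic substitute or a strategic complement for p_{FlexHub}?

strategic complements

IronWorks's profit: π = (p_{IronWorks} − 9)(133 − 4p_{IronWorks} + p_{FlexHub}).
∂π/∂p_{IronWorks} = 169 − 8p_{IronWorks} + p_{FlexHub} = 0 ⇒ p_{IronWorks} = 21.125 + 0.125p_{FlexHub}.
The best-response slope dp_{IronWorks}/dp_{FlexHub} = 0.125 > 0: the reaction function is upward-sloping, so the choices are strategic complements.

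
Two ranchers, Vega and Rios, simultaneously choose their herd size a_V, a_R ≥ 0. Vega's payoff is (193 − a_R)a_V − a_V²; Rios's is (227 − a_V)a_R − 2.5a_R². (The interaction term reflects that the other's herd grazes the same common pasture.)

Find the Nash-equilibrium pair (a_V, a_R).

Expanding Vega's payoff: 193a_V − a_Ra_V − a_V².
∂π/∂a_V = 193 − a_R − 2a_V = 0, so a_V = 96.5 − 0.5a_R.
Likewise for Rios: a_R = 45.4 − 0.2a_V.
Solving the two reaction functions simultaneously: (1 − (−0.5)(−0.2))a_V = 96.5 − 0.5·45.4, so 0.9a_V = 73.8 and a_V = 82.
Then a_R = 45.4 − 0.2·82 = 29.

82, 29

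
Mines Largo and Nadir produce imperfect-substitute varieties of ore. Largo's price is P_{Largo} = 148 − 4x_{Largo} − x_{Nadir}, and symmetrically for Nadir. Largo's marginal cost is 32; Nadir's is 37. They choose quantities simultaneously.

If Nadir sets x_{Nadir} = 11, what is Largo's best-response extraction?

Mine Largo's profit: π = x_{Largo}(148 − 4x_{Largo} − x_{Nadir}) − 32x_{Largo}.
∂π/∂x_{Largo} = 116 − 8x_{Largo} − x_{Nadir} = 0 ⇒ x_{Largo} = 14.5 − 0.125x_{Nadir}.
At x_{Nadir} = 11: x_{Largo} = 14.5 − 0.125·11 = 13.125.

13.125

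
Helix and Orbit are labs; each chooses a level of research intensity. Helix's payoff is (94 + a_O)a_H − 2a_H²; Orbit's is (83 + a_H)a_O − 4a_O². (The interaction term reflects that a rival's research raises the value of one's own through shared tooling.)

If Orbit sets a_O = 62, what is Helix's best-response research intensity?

39

Expanding Helix's payoff: 94a_H + a_Oa_H − 2a_H².
∂π/∂a_H = 94 + a_O − 4a_H = 0, so a_H = 23.5 + 0.25a_O.
At a_O = 62: a_H = 23.5 + 0.25·62 = 39.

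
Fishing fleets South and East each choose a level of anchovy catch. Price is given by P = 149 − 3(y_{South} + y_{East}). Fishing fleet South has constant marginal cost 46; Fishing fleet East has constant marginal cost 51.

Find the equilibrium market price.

Fishing fleet South's profit: π = y_{South}(149 − 3(y_{South} + y_{East})) − 46y_{South}.
∂π/∂y_{South} = 103 − 6y_{South} − 3y_{East} = 0, so y_{South} = 103/6 − 0.5y_{East}.
By the same steps for East: y_{East} = 49/3 − 0.5y_{South}.
Substituting the second reaction function into the first: y_{South} = 103/6 − 0.5(49/3 − 0.5y_{South}), which gives 0.75y_{South} = 9 ⇒ y_{South} = 12.
Then y_{East} = 49/3 − 0.5·12 = 31/3.
Equilibrium price: P = 149 − 3·(67/3) = 82.

82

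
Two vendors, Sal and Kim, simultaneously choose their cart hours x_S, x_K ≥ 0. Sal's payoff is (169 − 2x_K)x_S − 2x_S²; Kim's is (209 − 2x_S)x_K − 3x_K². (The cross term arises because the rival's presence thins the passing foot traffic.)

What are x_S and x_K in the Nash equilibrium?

Expanding Sal's payoff: 169x_S − 2x_Kx_S − 2x_S².
∂π/∂x_S = 169 − 2x_K − 4x_S = 0, so x_S = 42.25 − 0.5x_K.
Likewise for Kim: x_K = 209/6 − (1/3)x_S.
Solving the two reaction functions simultaneously: (1 − (−0.5)(−1/3))x_S = 42.25 − 0.5·(209/6), so (5/6)x_S = 149/6 and x_S = 29.8.
Then x_K = 209/6 − (1/3)·29.8 = 24.9.

29.8, 24.9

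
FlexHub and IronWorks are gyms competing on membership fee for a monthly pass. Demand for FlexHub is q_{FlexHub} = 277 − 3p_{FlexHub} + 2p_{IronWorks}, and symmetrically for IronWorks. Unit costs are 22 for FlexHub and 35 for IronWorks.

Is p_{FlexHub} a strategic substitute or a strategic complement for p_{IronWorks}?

strategic complements

FlexHub's profit: π = (p_{FlexHub} − 22)(277 − 3p_{FlexHub} + 2p_{IronWorks}).
∂π/∂p_{FlexHub} = 343 − 6p_{FlexHub} + 2p_{IronWorks} = 0 ⇒ p_{FlexHub} = 343/6 + (1/3)p_{IronWorks}.
The best-response slope dp_{FlexHub}/dp_{IronWorks} = 1/3 > 0: the reaction function is upward-sloping, so the choices are strategic complements.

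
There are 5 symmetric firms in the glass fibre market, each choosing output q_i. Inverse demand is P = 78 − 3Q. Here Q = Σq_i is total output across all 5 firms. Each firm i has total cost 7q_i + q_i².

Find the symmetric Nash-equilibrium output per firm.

A representative firm's profit is π_i = q_i(78 − 3Q) − 7q_i − q_i², with Q = q_i + Σ_{j≠i} q_j.
First-order condition: 71 − 8q_i − 3Σ_{j≠i} q_j = 0.
In a symmetric equilibrium every firm chooses the same q, so Σ_{j≠i} q_j = 4q. The condition becomes 71 − 20q = 0, giving q = 71/20 = 3.55.

3.55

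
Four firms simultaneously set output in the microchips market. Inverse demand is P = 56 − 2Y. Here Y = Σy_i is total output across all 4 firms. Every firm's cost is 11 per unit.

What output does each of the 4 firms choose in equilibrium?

4.5

A representative firm's profit is π_i = y_i(56 − 2Y) − 11y_i, with Y = y_i + Σ_{j≠i} y_j.
First-order condition: 45 − 4y_i − 2Σ_{j≠i} y_j = 0.
With identical firms, set every y_j = y: then 45 − 4y − 6y = 0, i.e. y = 45/10 = 4.5.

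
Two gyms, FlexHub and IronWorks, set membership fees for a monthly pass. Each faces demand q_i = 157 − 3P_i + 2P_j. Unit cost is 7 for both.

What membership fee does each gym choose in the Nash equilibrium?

44.5

FlexHub's profit: π = (P_{FlexHub} − 7)(157 − 3P_{FlexHub} + 2P_{IronWorks}).
∂π/∂P_{FlexHub} = 178 − 6P_{FlexHub} + 2P_{IronWorks} = 0 ⇒ P_{FlexHub} = 89/3 + (1/3)P_{IronWorks}.
By symmetry P_{IronWorks} = P_{FlexHub}; substituting into the reaction function, (2/3)P_{FlexHub} = 89/3 and P_{FlexHub} = 44.5.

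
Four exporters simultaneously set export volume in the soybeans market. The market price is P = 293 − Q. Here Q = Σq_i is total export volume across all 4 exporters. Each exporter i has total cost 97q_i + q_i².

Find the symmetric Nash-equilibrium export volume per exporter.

A representative exporter's profit is π_i = q_i(293 − Q) − 97q_i − q_i², with Q = q_i + Σ_{j≠i} q_j.
First-order condition: 196 − 4q_i − Σ_{j≠i} q_j = 0.
Imposing symmetry (q_j = q for all j) turns Σ_{j≠i} q_j into 3q, so 196 = 7q and q = 28.

28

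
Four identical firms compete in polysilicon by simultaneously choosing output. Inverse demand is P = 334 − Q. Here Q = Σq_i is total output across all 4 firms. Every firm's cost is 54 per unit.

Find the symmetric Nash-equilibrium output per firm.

A representative firm's profit is π_i = q_i(334 − Q) − 54q_i, with Q = q_i + Σ_{j≠i} q_j.
First-order condition: 280 − 2q_i − Σ_{j≠i} q_j = 0.
With identical firms, set every q_j = q: then 280 − 2q − 3q = 0, i.e. q = 280/5 = 56.

56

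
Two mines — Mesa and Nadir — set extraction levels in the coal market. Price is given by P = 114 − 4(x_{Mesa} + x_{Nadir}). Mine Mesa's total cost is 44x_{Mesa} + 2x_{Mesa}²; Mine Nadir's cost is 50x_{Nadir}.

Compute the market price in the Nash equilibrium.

74.4

Mine Mesa's profit: π = x_{Mesa}(114 − 4(x_{Mesa} + x_{Nadir})) − 44x_{Mesa} − 2x_{Mesa}².
∂π/∂x_{Mesa} = 70 − 12x_{Mesa} − 4x_{Nadir} = 0, so x_{Mesa} = 35/6 − (1/3)x_{Nadir}.
For Nadir: ∂π/∂x_{Nadir} = 64 − 8x_{Nadir} − 4x_{Mesa} = 0 ⇒ x_{Nadir} = 8 − 0.5x_{Mesa}.
Substituting the second reaction function into the first: x_{Mesa} = 35/6 − (1/3)(8 − 0.5x_{Mesa}), which gives (5/6)x_{Mesa} = 19/6 ⇒ x_{Mesa} = 3.8.
Then x_{Nadir} = 8 − 0.5·3.8 = 6.1.
Equilibrium price: P = 114 − 4·9.9 = 74.4.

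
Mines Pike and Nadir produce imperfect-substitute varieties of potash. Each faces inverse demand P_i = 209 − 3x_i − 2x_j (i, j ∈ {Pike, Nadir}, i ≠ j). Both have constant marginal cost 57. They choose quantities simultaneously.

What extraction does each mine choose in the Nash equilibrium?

19

Mine Pike's profit: π = x_{Pike}(209 − 3x_{Pike} − 2x_{Nadir}) − 57x_{Pike}.
∂π/∂x_{Pike} = 152 − 6x_{Pike} − 2x_{Nadir} = 0 ⇒ x_{Pike} = 76/3 − (1/3)x_{Nadir}.
Setting x_{Pike} = x_{Nadir} in the reaction function: x_{Pike} = 76/3 − (1/3)x_{Pike}, so x_{Pike} = (76/3) / (4/3) = 19.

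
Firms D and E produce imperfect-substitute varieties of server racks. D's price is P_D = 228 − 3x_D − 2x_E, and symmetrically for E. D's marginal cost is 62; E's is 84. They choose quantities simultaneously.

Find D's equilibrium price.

Firm D's profit: π = x_D(228 − 3x_D − 2x_E) − 62x_D.
∂π/∂x_D = 166 − 6x_D − 2x_E = 0 ⇒ x_D = 83/3 − (1/3)x_E.
Similarly x_E = 24 − (1/3)x_D.
Plugging x_E into D's best response: x_D = 83/3 − (1/3)(24 − (1/3)x_D) ⇒ (8/9)x_D = 59/3, so x_D = 22.125.
Then x_E = 24 − (1/3)·22.125 = 16.625.
P_D = 228 − 3·22.125 − 2·16.625 = 128.375.

128.375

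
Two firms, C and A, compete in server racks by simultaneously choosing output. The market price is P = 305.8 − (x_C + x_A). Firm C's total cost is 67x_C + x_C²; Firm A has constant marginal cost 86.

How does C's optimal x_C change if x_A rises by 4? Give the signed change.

-1

Firm C's profit: π = x_C(305.8 − (x_C + x_A)) − 67x_C − x_C².
∂π/∂x_C = 238.8 − 4x_C − x_A = 0, so x_C = 59.7 − 0.25x_A.
The reaction-function slope is −0.25, so a 4-unit rise in x_A moves x_C by −0.25 × 4 = −1. C's best response falls — the actions are strategic substitutes.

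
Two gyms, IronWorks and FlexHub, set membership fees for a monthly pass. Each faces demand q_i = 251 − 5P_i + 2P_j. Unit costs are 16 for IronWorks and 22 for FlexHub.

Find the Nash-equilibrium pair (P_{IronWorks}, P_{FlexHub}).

42, 44.5

IronWorks's profit: π = (P_{IronWorks} − 16)(251 − 5P_{IronWorks} + 2P_{FlexHub}).
∂π/∂P_{IronWorks} = 331 − 10P_{IronWorks} + 2P_{FlexHub} = 0 ⇒ P_{IronWorks} = 33.1 + 0.2P_{FlexHub}.
Similarly P_{FlexHub} = 36.1 + 0.2P_{IronWorks}.
Substituting the second reaction function into the first: P_{IronWorks} = 33.1 + 0.2(36.1 + 0.2P_{IronWorks}), which gives 0.96P_{IronWorks} = 40.32 ⇒ P_{IronWorks} = 42.
Then P_{FlexHub} = 36.1 + 0.2·42 = 44.5.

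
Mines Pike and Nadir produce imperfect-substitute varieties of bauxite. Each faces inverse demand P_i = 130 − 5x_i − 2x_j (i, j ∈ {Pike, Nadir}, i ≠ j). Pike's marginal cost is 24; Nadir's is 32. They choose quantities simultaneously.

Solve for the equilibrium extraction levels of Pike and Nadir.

Mine Pike's profit: π = x_{Pike}(130 − 5x_{Pike} − 2x_{Nadir}) − 24x_{Pike}.
∂π/∂x_{Pike} = 106 − 10x_{Pike} − 2x_{Nadir} = 0 ⇒ x_{Pike} = 10.6 − 0.2x_{Nadir}.
Similarly x_{Nadir} = 9.8 − 0.2x_{Pike}.
Substituting the second reaction function into the first: x_{Pike} = 10.6 − 0.2(9.8 − 0.2x_{Pike}), which gives 0.96x_{Pike} = 8.64 ⇒ x_{Pike} = 9.
Then x_{Nadir} = 9.8 − 0.2·9 = 8.

9, 8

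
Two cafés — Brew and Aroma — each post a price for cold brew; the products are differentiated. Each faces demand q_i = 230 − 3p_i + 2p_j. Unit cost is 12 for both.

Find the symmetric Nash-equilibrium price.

Brew's profit: π = (p_{Brew} − 12)(230 − 3p_{Brew} + 2p_{Aroma}).
∂π/∂p_{Brew} = 266 − 6p_{Brew} + 2p_{Aroma} = 0 ⇒ p_{Brew} = 133/3 + (1/3)p_{Aroma}.
By symmetry p_{Aroma} = p_{Brew}; substituting into the reaction function, (2/3)p_{Brew} = 133/3 and p_{Brew} = 66.5.

66.5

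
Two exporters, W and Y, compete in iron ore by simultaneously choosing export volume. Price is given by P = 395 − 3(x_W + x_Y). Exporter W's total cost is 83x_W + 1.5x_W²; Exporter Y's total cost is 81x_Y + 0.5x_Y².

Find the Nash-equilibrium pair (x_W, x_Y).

23, 35

Exporter W's profit: π = x_W(395 − 3(x_W + x_Y)) − 83x_W − 1.5x_W².
∂π/∂x_W = 312 − 9x_W − 3x_Y = 0, so x_W = 104/3 − (1/3)x_Y.
For Y: ∂π/∂x_Y = 314 − 7x_Y − 3x_W = 0 ⇒ x_Y = 314/7 − (3/7)x_W.
Plugging x_Y into W's best response: x_W = 104/3 − (1/3)(314/7 − (3/7)x_W) ⇒ (6/7)x_W = 138/7, so x_W = 23.
Then x_Y = 314/7 − (3/7)·23 = 35.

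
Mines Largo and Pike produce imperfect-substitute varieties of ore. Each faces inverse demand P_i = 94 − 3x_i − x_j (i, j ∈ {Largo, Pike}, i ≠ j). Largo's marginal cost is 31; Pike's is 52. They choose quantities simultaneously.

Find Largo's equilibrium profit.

Mine Largo's profit: π = x_{Largo}(94 − 3x_{Largo} − x_{Pike}) − 31x_{Largo}.
∂π/∂x_{Largo} = 63 − 6x_{Largo} − x_{Pike} = 0 ⇒ x_{Largo} = 10.5 − (1/6)x_{Pike}.
Similarly x_{Pike} = 7 − (1/6)x_{Largo}.
Plugging x_{Pike} into Largo's best response: x_{Largo} = 10.5 − (1/6)(7 − (1/6)x_{Largo}) ⇒ (35/36)x_{Largo} = 28/3, so x_{Largo} = 9.6.
Then x_{Pike} = 7 − (1/6)·9.6 = 5.4.
P_{Largo} = 94 − 3·9.6 − 5.4 = 59.8.
Profit = (59.8 − 31)·9.6 = 276.48.

276.48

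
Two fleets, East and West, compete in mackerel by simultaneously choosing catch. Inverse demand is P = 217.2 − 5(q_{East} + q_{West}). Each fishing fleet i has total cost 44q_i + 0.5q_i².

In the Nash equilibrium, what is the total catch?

Fishing fleet East's profit: π = q_{East}(217.2 − 5(q_{East} + q_{West})) − 44q_{East} − 0.5q_{East}².
∂π/∂q_{East} = 173.2 − 11q_{East} − 5q_{West} = 0, so q_{East} = 866/55 − (5/11)q_{West}.
By symmetry q_{West} = q_{East}; substituting into the reaction function, (16/11)q_{East} = 866/55 and q_{East} = 10.825.
Total catch: 10.825 + 10.825 = 21.65.

21.65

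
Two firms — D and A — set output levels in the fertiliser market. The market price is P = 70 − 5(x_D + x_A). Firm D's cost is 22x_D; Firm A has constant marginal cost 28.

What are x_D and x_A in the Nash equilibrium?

Firm D's profit: π = x_D(70 − 5(x_D + x_A)) − 22x_D.
∂π/∂x_D = 48 − 10x_D − 5x_A = 0, so x_D = 4.8 − 0.5x_A.
By the same steps for A: x_A = 4.2 − 0.5x_D.
Solving the two reaction functions simultaneously: (1 − (−0.5)(−0.5))x_D = 4.8 − 0.5·4.2, so 0.75x_D = 2.7 and x_D = 3.6.
Then x_A = 4.2 − 0.5·3.6 = 2.4.

3.6, 2.4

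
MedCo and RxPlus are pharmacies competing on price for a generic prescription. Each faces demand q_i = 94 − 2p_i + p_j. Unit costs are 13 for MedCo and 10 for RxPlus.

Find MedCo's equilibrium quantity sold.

53.2

MedCo's profit: π = (p_{MedCo} − 13)(94 − 2p_{MedCo} + p_{RxPlus}).
∂π/∂p_{MedCo} = 120 − 4p_{MedCo} + p_{RxPlus} = 0 ⇒ p_{MedCo} = 30 + 0.25p_{RxPlus}.
Similarly p_{RxPlus} = 28.5 + 0.25p_{MedCo}.
Solving the two reaction functions simultaneously: (1 − (0.25)(0.25))p_{MedCo} = 30 + 0.25·28.5, so 0.9375p_{MedCo} = 37.125 and p_{MedCo} = 39.6.
Then p_{RxPlus} = 28.5 + 0.25·39.6 = 38.4.
q_{MedCo} = 94 − 2·39.6 + 38.4 = 53.2.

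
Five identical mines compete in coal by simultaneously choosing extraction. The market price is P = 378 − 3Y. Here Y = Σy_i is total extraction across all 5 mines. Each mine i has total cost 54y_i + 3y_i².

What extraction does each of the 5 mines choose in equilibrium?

13.5

A representative mine's profit is π_i = y_i(378 − 3Y) − 54y_i − 3y_i², with Y = y_i + Σ_{j≠i} y_j.
First-order condition: 324 − 12y_i − 3Σ_{j≠i} y_j = 0.
Imposing symmetry (y_j = y for all j) turns Σ_{j≠i} y_j into 4y, so 324 = 24y and y = 13.5.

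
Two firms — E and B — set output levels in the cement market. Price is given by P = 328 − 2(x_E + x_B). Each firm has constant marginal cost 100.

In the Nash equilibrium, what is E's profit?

Firm E's profit: π = x_E(328 − 2(x_E + x_B)) − 100x_E.
∂π/∂x_E = 228 − 4x_E − 2x_B = 0, so x_E = 57 − 0.5x_B.
The game is symmetric, so in equilibrium x_B = x_E: the reaction function gives 1.5x_E = 57, hence x_E = 38.
Price P = 328 − 2·76 = 176.
E's profit: (176 − 100)·38 = 2888.

2888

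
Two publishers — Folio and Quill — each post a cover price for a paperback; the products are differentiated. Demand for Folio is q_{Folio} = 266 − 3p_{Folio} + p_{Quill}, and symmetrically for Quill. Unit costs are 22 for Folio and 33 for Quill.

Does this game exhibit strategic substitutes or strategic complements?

Folio's profit: π = (p_{Folio} − 22)(266 − 3p_{Folio} + p_{Quill}).
∂π/∂p_{Folio} = 332 − 6p_{Folio} + p_{Quill} = 0 ⇒ p_{Folio} = 166/3 + (1/6)p_{Quill}.
The best-response slope dp_{Folio}/dp_{Quill} = 1/6 > 0: the reaction function is upward-sloping, so the choices are strategic complements.

strategic complements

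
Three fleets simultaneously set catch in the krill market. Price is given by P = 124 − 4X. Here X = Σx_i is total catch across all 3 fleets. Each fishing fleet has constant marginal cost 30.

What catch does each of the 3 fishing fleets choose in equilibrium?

A representative fishing fleet's profit is π_i = x_i(124 − 4X) − 30x_i, with X = x_i + Σ_{j≠i} x_j.
First-order condition: 94 − 8x_i − 4Σ_{j≠i} x_j = 0.
With identical fishing fleets, set every x_j = x: then 94 − 8x − 8x = 0, i.e. x = 94/16 = 5.875.

5.875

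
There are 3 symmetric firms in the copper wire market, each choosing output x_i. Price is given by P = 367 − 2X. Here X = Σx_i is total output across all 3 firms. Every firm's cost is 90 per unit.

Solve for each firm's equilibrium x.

A representative firm's profit is π_i = x_i(367 − 2X) − 90x_i, with X = x_i + Σ_{j≠i} x_j.
First-order condition: 277 − 4x_i − 2Σ_{j≠i} x_j = 0.
With identical firms, set every x_j = x: then 277 − 4x − 4x = 0, i.e. x = 277/8 = 34.625.

34.625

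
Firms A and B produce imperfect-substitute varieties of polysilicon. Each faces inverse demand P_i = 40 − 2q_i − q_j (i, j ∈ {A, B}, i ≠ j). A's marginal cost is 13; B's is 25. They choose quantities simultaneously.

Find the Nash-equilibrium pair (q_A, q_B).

6.2, 2.2

Firm A's profit: π = q_A(40 − 2q_A − q_B) − 13q_A.
∂π/∂q_A = 27 − 4q_A − q_B = 0 ⇒ q_A = 6.75 − 0.25q_B.
Similarly q_B = 3.75 − 0.25q_A.
Plugging q_B into A's best response: q_A = 6.75 − 0.25(3.75 − 0.25q_A) ⇒ 0.9375q_A = 5.8125, so q_A = 6.2.
Then q_B = 3.75 − 0.25·6.2 = 2.2.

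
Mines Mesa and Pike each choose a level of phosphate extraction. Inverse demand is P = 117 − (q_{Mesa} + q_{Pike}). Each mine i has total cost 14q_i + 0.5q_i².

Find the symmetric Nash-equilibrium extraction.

Mine Mesa's profit: π = q_{Mesa}(117 − (q_{Mesa} + q_{Pike})) − 14q_{Mesa} − 0.5q_{Mesa}².
∂π/∂q_{Mesa} = 103 − 3q_{Mesa} − q_{Pike} = 0, so q_{Mesa} = 103/3 − (1/3)q_{Pike}.
The game is symmetric, so in equilibrium q_{Pike} = q_{Mesa}: the reaction function gives (4/3)q_{Mesa} = 103/3, hence q_{Mesa} = 25.75.

25.75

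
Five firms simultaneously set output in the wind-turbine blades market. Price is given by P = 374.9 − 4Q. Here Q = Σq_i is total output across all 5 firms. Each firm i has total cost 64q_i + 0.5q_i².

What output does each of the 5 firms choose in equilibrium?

12.436

A representative firm's profit is π_i = q_i(374.9 − 4Q) − 64q_i − 0.5q_i², with Q = q_i + Σ_{j≠i} q_j.
First-order condition: 310.9 − 9q_i − 4Σ_{j≠i} q_j = 0.
In a symmetric equilibrium every firm chooses the same q, so Σ_{j≠i} q_j = 4q. The condition becomes 310.9 − 25q = 0, giving q = 310.9/25 = 12.436.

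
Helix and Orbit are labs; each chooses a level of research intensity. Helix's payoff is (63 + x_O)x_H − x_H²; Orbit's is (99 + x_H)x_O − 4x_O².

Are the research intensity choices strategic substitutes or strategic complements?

strategic complements

Expanding Helix's payoff: 63x_H + x_Ox_H − x_H².
∂π/∂x_H = 63 + x_O − 2x_H = 0, so x_H = 31.5 + 0.5x_O.
The best-response slope dx_H/dx_O = 0.5 > 0: the reaction function is upward-sloping, so the choices are strategic complements.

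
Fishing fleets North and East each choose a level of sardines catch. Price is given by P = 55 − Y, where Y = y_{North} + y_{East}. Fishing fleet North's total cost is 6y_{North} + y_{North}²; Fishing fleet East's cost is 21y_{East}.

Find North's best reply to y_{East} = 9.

Fishing fleet North's profit: π = y_{North}(55 − (y_{North} + y_{East})) − 6y_{North} − y_{North}².
∂π/∂y_{North} = 49 − 4y_{North} − y_{East} = 0, so y_{North} = 12.25 − 0.25y_{East}.
At y_{East} = 9: y_{North} = 12.25 − 0.25·9 = 10.

10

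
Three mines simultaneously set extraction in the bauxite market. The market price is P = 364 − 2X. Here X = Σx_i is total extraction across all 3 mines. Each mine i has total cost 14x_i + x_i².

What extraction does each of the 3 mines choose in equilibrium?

A representative mine's profit is π_i = x_i(364 − 2X) − 14x_i − x_i², with X = x_i + Σ_{j≠i} x_j.
First-order condition: 350 − 6x_i − 2Σ_{j≠i} x_j = 0.
With identical mines, set every x_j = x: then 350 − 6x − 4x = 0, i.e. x = 350/10 = 35.

35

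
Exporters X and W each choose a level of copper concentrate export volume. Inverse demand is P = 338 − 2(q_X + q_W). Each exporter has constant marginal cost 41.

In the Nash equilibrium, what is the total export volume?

99

Exporter X's profit: π = q_X(338 − 2(q_X + q_W)) − 41q_X.
∂π/∂q_X = 297 − 4q_X − 2q_W = 0, so q_X = 74.25 − 0.5q_W.
Setting q_X = q_W in the reaction function: q_X = 74.25 − 0.5q_X, so q_X = 74.25 / 1.5 = 49.5.
Total export volume: 49.5 + 49.5 = 99.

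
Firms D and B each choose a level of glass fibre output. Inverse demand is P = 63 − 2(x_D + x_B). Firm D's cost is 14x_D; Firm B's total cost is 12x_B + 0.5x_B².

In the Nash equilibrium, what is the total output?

15.5625

Firm D's profit: π = x_D(63 − 2(x_D + x_B)) − 14x_D.
∂π/∂x_D = 49 − 4x_D − 2x_B = 0, so x_D = 12.25 − 0.5x_B.
For B: ∂π/∂x_B = 51 − 5x_B − 2x_D = 0 ⇒ x_B = 10.2 − 0.4x_D.
Substituting the second reaction function into the first: x_D = 12.25 − 0.5(10.2 − 0.4x_D), which gives 0.8x_D = 7.15 ⇒ x_D = 8.9375.
Then x_B = 10.2 − 0.4·8.9375 = 6.625.
Total output: 8.9375 + 6.625 = 15.5625.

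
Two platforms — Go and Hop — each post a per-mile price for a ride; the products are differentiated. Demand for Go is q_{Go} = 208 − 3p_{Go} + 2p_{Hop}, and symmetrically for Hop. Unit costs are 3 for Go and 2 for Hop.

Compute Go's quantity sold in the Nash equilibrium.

153.1875

Go's profit: π = (p_{Go} − 3)(208 − 3p_{Go} + 2p_{Hop}).
∂π/∂p_{Go} = 217 − 6p_{Go} + 2p_{Hop} = 0 ⇒ p_{Go} = 217/6 + (1/3)p_{Hop}.
Similarly p_{Hop} = 107/3 + (1/3)p_{Go}.
Substituting the second reaction function into the first: p_{Go} = 217/6 + (1/3)(107/3 + (1/3)p_{Go}), which gives (8/9)p_{Go} = 865/18 ⇒ p_{Go} = 54.0625.
Then p_{Hop} = 107/3 + (1/3)·54.0625 = 53.6875.
q_{Go} = 208 − 3·54.0625 + 2·53.6875 = 153.1875.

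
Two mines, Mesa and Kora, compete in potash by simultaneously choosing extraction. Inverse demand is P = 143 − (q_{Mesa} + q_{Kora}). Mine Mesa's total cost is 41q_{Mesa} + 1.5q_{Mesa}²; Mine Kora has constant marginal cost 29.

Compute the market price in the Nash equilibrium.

81

Mine Mesa's profit: π = q_{Mesa}(143 − (q_{Mesa} + q_{Kora})) − 41q_{Mesa} − 1.5q_{Mesa}².
∂π/∂q_{Mesa} = 102 − 5q_{Mesa} − q_{Kora} = 0, so q_{Mesa} = 20.4 − 0.2q_{Kora}.
For Kora: ∂π/∂q_{Kora} = 114 − 2q_{Kora} − q_{Mesa} = 0 ⇒ q_{Kora} = 57 − 0.5q_{Mesa}.
Substituting the second reaction function into the first: q_{Mesa} = 20.4 − 0.2(57 − 0.5q_{Mesa}), which gives 0.9q_{Mesa} = 9 ⇒ q_{Mesa} = 10.
Then q_{Kora} = 57 − 0.5·10 = 52.
Equilibrium price: P = 143 − 62 = 81.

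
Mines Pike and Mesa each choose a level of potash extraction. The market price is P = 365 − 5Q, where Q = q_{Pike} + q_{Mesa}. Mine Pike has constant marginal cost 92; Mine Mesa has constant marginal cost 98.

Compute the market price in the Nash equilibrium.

Mine Pike's profit: π = q_{Pike}(365 − 5(q_{Pike} + q_{Mesa})) − 92q_{Pike}.
∂π/∂q_{Pike} = 273 − 10q_{Pike} − 5q_{Mesa} = 0, so q_{Pike} = 27.3 − 0.5q_{Mesa}.
By the same steps for Mesa: q_{Mesa} = 26.7 − 0.5q_{Pike}.
Substituting the second reaction function into the first: q_{Pike} = 27.3 − 0.5(26.7 − 0.5q_{Pike}), which gives 0.75q_{Pike} = 13.95 ⇒ q_{Pike} = 18.6.
Then q_{Mesa} = 26.7 − 0.5·18.6 = 17.4.
Equilibrium price: P = 365 − 5·36 = 185.

185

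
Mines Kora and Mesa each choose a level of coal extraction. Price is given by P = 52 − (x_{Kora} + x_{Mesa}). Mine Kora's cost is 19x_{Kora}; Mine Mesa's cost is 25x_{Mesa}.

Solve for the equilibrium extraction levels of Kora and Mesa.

13, 7

Mine Kora's profit: π = x_{Kora}(52 − (x_{Kora} + x_{Mesa})) − 19x_{Kora}.
∂π/∂x_{Kora} = 33 − 2x_{Kora} − x_{Mesa} = 0, so x_{Kora} = 16.5 − 0.5x_{Mesa}.
By the same steps for Mesa: x_{Mesa} = 13.5 − 0.5x_{Kora}.
Solving the two reaction functions simultaneously: (1 − (−0.5)(−0.5))x_{Kora} = 16.5 − 0.5·13.5, so 0.75x_{Kora} = 9.75 and x_{Kora} = 13.
Then x_{Mesa} = 13.5 − 0.5·13 = 7.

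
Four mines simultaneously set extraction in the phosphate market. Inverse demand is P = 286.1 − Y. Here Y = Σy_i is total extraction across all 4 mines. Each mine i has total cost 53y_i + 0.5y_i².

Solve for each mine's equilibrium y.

A representative mine's profit is π_i = y_i(286.1 − Y) − 53y_i − 0.5y_i², with Y = y_i + Σ_{j≠i} y_j.
First-order condition: 233.1 − 3y_i − Σ_{j≠i} y_j = 0.
With identical mines, set every y_j = y: then 233.1 − 3y − 3y = 0, i.e. y = 233.1/6 = 38.85.

38.85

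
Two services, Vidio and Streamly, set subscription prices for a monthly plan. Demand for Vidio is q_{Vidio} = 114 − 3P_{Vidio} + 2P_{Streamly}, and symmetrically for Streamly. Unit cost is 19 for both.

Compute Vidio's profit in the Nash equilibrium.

1692.1875

Vidio's profit: π = (P_{Vidio} − 19)(114 − 3P_{Vidio} + 2P_{Streamly}).
∂π/∂P_{Vidio} = 171 − 6P_{Vidio} + 2P_{Streamly} = 0 ⇒ P_{Vidio} = 28.5 + (1/3)P_{Streamly}.
By symmetry P_{Streamly} = P_{Vidio}; substituting into the reaction function, (2/3)P_{Vidio} = 28.5 and P_{Vidio} = 42.75.
q_{Vidio} = 114 − 3·42.75 + 2·42.75 = 71.25.
Profit = (42.75 − 19)·71.25 = 1692.1875.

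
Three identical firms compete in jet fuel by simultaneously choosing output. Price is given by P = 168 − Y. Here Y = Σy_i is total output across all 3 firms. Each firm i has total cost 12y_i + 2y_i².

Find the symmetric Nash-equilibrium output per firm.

19.5

A representative firm's profit is π_i = y_i(168 − Y) − 12y_i − 2y_i², with Y = y_i + Σ_{j≠i} y_j.
First-order condition: 156 − 6y_i − Σ_{j≠i} y_j = 0.
In a symmetric equilibrium every firm chooses the same y, so Σ_{j≠i} y_j = 2y. The condition becomes 156 − 8y = 0, giving y = 156/8 = 19.5.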